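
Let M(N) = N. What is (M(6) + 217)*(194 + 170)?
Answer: 81172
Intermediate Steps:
(M(6) + 217)*(194 + 170) = (6 + 217)*(194 + 170) = 223*364 = 81172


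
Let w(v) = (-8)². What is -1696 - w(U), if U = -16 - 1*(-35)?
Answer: -1760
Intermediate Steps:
U = 19 (U = -16 + 35 = 19)
w(v) = 64
-1696 - w(U) = -1696 - 1*64 = -1696 - 64 = -1760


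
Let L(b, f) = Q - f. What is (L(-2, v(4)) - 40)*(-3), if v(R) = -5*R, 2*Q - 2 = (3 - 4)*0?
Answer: 57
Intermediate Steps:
Q = 1 (Q = 1 + ((3 - 4)*0)/2 = 1 + (-1*0)/2 = 1 + (½)*0 = 1 + 0 = 1)
L(b, f) = 1 - f
(L(-2, v(4)) - 40)*(-3) = ((1 - (-5)*4) - 40)*(-3) = ((1 - 1*(-20)) - 40)*(-3) = ((1 + 20) - 40)*(-3) = (21 - 40)*(-3) = -19*(-3) = 57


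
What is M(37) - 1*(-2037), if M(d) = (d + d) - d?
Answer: 2074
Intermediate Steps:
M(d) = d (M(d) = 2*d - d = d)
M(37) - 1*(-2037) = 37 - 1*(-2037) = 37 + 2037 = 2074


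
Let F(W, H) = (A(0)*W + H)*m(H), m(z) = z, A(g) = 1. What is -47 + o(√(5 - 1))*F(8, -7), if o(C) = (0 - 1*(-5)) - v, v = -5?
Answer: -117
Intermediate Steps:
F(W, H) = H*(H + W) (F(W, H) = (1*W + H)*H = (W + H)*H = (H + W)*H = H*(H + W))
o(C) = 10 (o(C) = (0 - 1*(-5)) - 1*(-5) = (0 + 5) + 5 = 5 + 5 = 10)
-47 + o(√(5 - 1))*F(8, -7) = -47 + 10*(-7*(-7 + 8)) = -47 + 10*(-7*1) = -47 + 10*(-7) = -47 - 70 = -117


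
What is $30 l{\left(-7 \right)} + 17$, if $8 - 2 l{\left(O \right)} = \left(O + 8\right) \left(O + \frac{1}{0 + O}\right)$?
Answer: $\frac{1709}{7} \approx 244.14$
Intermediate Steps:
$l{\left(O \right)} = 4 - \frac{\left(8 + O\right) \left(O + \frac{1}{O}\right)}{2}$ ($l{\left(O \right)} = 4 - \frac{\left(O + 8\right) \left(O + \frac{1}{0 + O}\right)}{2} = 4 - \frac{\left(8 + O\right) \left(O + \frac{1}{O}\right)}{2}$)
$30 l{\left(-7 \right)} + 17 = 30 \left(\frac{7}{2} - -28 - \frac{4}{-7} - \frac{\left(-7\right)^{2}}{2}\right) + 17 = 30 \left(\frac{7}{2} + 28 - - \frac{4}{7} - \frac{49}{2}\right) + 17 = 30 \left(\frac{7}{2} + 28 + \frac{4}{7} - \frac{49}{2}\right) + 17 = 30 \cdot \frac{53}{7} + 17 = \frac{1590}{7} + 17 = \frac{1709}{7}$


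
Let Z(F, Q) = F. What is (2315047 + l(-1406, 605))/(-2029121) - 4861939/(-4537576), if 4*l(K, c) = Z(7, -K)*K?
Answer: -628074474705/9207290750696 ≈ -0.068215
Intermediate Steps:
l(K, c) = 7*K/4 (l(K, c) = (7*K)/4 = 7*K/4)
(2315047 + l(-1406, 605))/(-2029121) - 4861939/(-4537576) = (2315047 + (7/4)*(-1406))/(-2029121) - 4861939/(-4537576) = (2315047 - 4921/2)*(-1/2029121) - 4861939*(-1/4537576) = (4625173/2)*(-1/2029121) + 4861939/4537576 = -4625173/4058242 + 4861939/4537576 = -628074474705/9207290750696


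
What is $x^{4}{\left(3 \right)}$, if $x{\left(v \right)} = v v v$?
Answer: $531441$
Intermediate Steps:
$x{\left(v \right)} = v^{3}$ ($x{\left(v \right)} = v^{2} v = v^{3}$)
$x^{4}{\left(3 \right)} = \left(3^{3}\right)^{4} = 27^{4} = 531441$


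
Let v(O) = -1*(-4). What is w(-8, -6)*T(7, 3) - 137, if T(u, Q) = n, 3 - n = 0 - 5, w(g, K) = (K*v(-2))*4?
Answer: -905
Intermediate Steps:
v(O) = 4
w(g, K) = 16*K (w(g, K) = (K*4)*4 = (4*K)*4 = 16*K)
n = 8 (n = 3 - (0 - 5) = 3 - 1*(-5) = 3 + 5 = 8)
T(u, Q) = 8
w(-8, -6)*T(7, 3) - 137 = (16*(-6))*8 - 137 = -96*8 - 137 = -768 - 137 = -905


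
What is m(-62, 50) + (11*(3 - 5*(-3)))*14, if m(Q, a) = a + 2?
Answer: 2824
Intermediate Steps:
m(Q, a) = 2 + a
m(-62, 50) + (11*(3 - 5*(-3)))*14 = (2 + 50) + (11*(3 - 5*(-3)))*14 = 52 + (11*(3 + 15))*14 = 52 + (11*18)*14 = 52 + 198*14 = 52 + 2772 = 2824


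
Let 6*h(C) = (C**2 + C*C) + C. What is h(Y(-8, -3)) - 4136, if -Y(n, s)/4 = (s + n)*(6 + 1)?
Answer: 82610/3 ≈ 27537.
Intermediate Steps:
Y(n, s) = -28*n - 28*s (Y(n, s) = -4*(s + n)*(6 + 1) = -4*(n + s)*7 = -4*(7*n + 7*s) = -28*n - 28*s)
h(C) = C**2/3 + C/6 (h(C) = ((C**2 + C*C) + C)/6 = ((C**2 + C**2) + C)/6 = (2*C**2 + C)/6 = (C + 2*C**2)/6 = C**2/3 + C/6)
h(Y(-8, -3)) - 4136 = (-28*(-8) - 28*(-3))*(1 + 2*(-28*(-8) - 28*(-3)))/6 - 4136 = (224 + 84)*(1 + 2*(224 + 84))/6 - 4136 = (1/6)*308*(1 + 2*308) - 4136 = (1/6)*308*(1 + 616) - 4136 = (1/6)*308*617 - 4136 = 95018/3 - 4136 = 82610/3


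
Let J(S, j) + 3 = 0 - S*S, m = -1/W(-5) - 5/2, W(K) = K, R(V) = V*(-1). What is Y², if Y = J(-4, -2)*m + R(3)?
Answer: 165649/100 ≈ 1656.5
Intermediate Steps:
R(V) = -V
m = -23/10 (m = -1/(-5) - 5/2 = -1*(-⅕) - 5*½ = ⅕ - 5/2 = -23/10 ≈ -2.3000)
J(S, j) = -3 - S² (J(S, j) = -3 + (0 - S*S) = -3 + (0 - S²) = -3 - S²)
Y = 407/10 (Y = (-3 - 1*(-4)²)*(-23/10) - 1*3 = (-3 - 1*16)*(-23/10) - 3 = (-3 - 16)*(-23/10) - 3 = -19*(-23/10) - 3 = 437/10 - 3 = 407/10 ≈ 40.700)
Y² = (407/10)² = 165649/100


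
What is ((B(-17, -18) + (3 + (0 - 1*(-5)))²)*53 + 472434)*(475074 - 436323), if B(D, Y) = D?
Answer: 18403818675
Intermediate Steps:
((B(-17, -18) + (3 + (0 - 1*(-5)))²)*53 + 472434)*(475074 - 436323) = ((-17 + (3 + (0 - 1*(-5)))²)*53 + 472434)*(475074 - 436323) = ((-17 + (3 + (0 + 5))²)*53 + 472434)*38751 = ((-17 + (3 + 5)²)*53 + 472434)*38751 = ((-17 + 8²)*53 + 472434)*38751 = ((-17 + 64)*53 + 472434)*38751 = (47*53 + 472434)*38751 = (2491 + 472434)*38751 = 474925*38751 = 18403818675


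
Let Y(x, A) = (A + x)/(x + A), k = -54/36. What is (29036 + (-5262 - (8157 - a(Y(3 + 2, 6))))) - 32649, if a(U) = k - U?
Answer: -34069/2 ≈ -17035.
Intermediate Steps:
k = -3/2 (k = -54*1/36 = -3/2 ≈ -1.5000)
Y(x, A) = 1 (Y(x, A) = (A + x)/(A + x) = 1)
a(U) = -3/2 - U
(29036 + (-5262 - (8157 - a(Y(3 + 2, 6))))) - 32649 = (29036 + (-5262 - (8157 - (-3/2 - 1*1)))) - 32649 = (29036 + (-5262 - (8157 - (-3/2 - 1)))) - 32649 = (29036 + (-5262 - (8157 - 1*(-5/2)))) - 32649 = (29036 + (-5262 - (8157 + 5/2))) - 32649 = (29036 + (-5262 - 1*16319/2)) - 32649 = (29036 + (-5262 - 16319/2)) - 32649 = (29036 - 26843/2) - 32649 = 31229/2 - 32649 = -34069/2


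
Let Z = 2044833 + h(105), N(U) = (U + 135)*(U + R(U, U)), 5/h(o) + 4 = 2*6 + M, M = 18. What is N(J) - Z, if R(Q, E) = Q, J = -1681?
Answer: 81973289/26 ≈ 3.1528e+6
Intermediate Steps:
h(o) = 5/26 (h(o) = 5/(-4 + (2*6 + 18)) = 5/(-4 + (12 + 18)) = 5/(-4 + 30) = 5/26)
N(U) = 2*U*(135 + U) (N(U) = (U + 135)*(U + U) = (135 + U)*(2*U) = 2*U*(135 + U))
Z = 53165663/26 (Z = 2044833 + 5/26 = 53165663/26 ≈ 2.0448e+6)
N(J) - Z = 2*(-1681)*(135 - 1681) - 1*53165663/26 = 2*(-1681)*(-1546) - 53165663/26 = 5197652 - 53165663/26 = 81973289/26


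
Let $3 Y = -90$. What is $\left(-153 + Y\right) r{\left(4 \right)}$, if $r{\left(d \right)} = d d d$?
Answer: $-11712$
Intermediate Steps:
$Y = -30$ ($Y = \frac{1}{3} \left(-90\right) = -30$)
$r{\left(d \right)} = d^{3}$ ($r{\left(d \right)} = d^{2} d = d^{3}$)
$\left(-153 + Y\right) r{\left(4 \right)} = \left(-153 - 30\right) 4^{3} = \left(-183\right) 64 = -11712$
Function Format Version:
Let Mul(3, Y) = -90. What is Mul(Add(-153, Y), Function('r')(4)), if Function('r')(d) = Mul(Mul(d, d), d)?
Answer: -11712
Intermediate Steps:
Y = -30 (Y = Mul(Rational(1, 3), -90) = -30)
Function('r')(d) = Pow(d, 3) (Function('r')(d) = Mul(Pow(d, 2), d) = Pow(d, 3))
Mul(Add(-153, Y), Function('r')(4)) = Mul(Add(-153, -30), Pow(4, 3)) = Mul(-183, 64) = -11712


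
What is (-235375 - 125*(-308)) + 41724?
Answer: -155151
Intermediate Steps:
(-235375 - 125*(-308)) + 41724 = (-235375 + 38500) + 41724 = -196875 + 41724 = -155151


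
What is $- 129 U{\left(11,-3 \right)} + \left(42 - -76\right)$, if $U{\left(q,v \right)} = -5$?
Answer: $763$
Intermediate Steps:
$- 129 U{\left(11,-3 \right)} + \left(42 - -76\right) = \left(-129\right) \left(-5\right) + \left(42 - -76\right) = 645 + \left(42 + 76\right) = 645 + 118 = 763$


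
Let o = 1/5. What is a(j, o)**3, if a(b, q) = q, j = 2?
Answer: 1/125 ≈ 0.0080000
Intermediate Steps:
o = 1/5 ≈ 0.20000
a(j, o)**3 = (1/5)**3 = 1/125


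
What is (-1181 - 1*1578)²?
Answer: 7612081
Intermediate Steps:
(-1181 - 1*1578)² = (-1181 - 1578)² = (-2759)² = 7612081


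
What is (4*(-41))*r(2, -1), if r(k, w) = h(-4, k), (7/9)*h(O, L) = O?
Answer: 5904/7 ≈ 843.43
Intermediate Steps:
h(O, L) = 9*O/7
r(k, w) = -36/7 (r(k, w) = (9/7)*(-4) = -36/7)
(4*(-41))*r(2, -1) = (4*(-41))*(-36/7) = -164*(-36/7) = 5904/7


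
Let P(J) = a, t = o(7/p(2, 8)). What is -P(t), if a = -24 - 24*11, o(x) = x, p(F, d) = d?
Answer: 288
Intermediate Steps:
a = -288 (a = -24 - 264 = -288)
t = 7/8 ≈ 0.87500
P(J) = -288
-P(t) = -1*(-288) = 288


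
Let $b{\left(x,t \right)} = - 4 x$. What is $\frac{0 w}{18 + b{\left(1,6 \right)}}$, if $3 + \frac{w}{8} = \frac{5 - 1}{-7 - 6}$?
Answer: $0$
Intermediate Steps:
$w = - \frac{344}{13}$ ($w = -24 + 8 \frac{5 - 1}{-7 - 6} = -24 + 8 \frac{4}{-13} = -24 + 8 \cdot 4 \left(- \frac{1}{13}\right) = -24 + 8 \left(- \frac{4}{13}\right) = -24 - \frac{32}{13} = - \frac{344}{13} \approx -26.462$)
$\frac{0 w}{18 + b{\left(1,6 \right)}} = \frac{0 \left(- \frac{344}{13}\right)}{18 - 4} = \frac{0}{18 - 4} = \frac{0}{14} = 0 \cdot \frac{1}{14} = 0$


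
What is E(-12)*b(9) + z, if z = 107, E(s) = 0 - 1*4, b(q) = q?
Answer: 71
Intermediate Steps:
E(s) = -4 (E(s) = 0 - 4 = -4)
E(-12)*b(9) + z = -4*9 + 107 = -36 + 107 = 71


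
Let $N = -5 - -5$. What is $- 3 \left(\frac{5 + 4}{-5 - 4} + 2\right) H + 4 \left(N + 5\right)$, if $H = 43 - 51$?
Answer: $44$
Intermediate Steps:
$H = -8$
$N = 0$ ($N = -5 + 5 = 0$)
$- 3 \left(\frac{5 + 4}{-5 - 4} + 2\right) H + 4 \left(N + 5\right) = - 3 \left(\frac{5 + 4}{-5 - 4} + 2\right) \left(-8\right) + 4 \left(0 + 5\right) = - 3 \left(\frac{9}{-9} + 2\right) \left(-8\right) + 4 \cdot 5 = - 3 \left(9 \left(- \frac{1}{9}\right) + 2\right) \left(-8\right) + 20 = - 3 \left(-1 + 2\right) \left(-8\right) + 20 = \left(-3\right) 1 \left(-8\right) + 20 = \left(-3\right) \left(-8\right) + 20 = 24 + 20 = 44$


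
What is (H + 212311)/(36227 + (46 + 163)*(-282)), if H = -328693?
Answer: 116382/22711 ≈ 5.1245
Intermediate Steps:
(H + 212311)/(36227 + (46 + 163)*(-282)) = (-328693 + 212311)/(36227 + (46 + 163)*(-282)) = -116382/(36227 + 209*(-282)) = -116382/(36227 - 58938) = -116382/(-22711) = -116382*(-1/22711) = 116382/22711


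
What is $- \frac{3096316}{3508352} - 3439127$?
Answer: $- \frac{3016417796255}{877088} \approx -3.4391 \cdot 10^{6}$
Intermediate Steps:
$- \frac{3096316}{3508352} - 3439127 = \left(-3096316\right) \frac{1}{3508352} - 3439127 = - \frac{774079}{877088} - 3439127 = - \frac{3016417796255}{877088}$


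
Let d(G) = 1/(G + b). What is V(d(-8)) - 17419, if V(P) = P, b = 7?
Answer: -17420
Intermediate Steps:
d(G) = 1/(7 + G) (d(G) = 1/(G + 7) = 1/(7 + G))
V(d(-8)) - 17419 = 1/(7 - 8) - 17419 = 1/(-1) - 17419 = -1 - 17419 = -17420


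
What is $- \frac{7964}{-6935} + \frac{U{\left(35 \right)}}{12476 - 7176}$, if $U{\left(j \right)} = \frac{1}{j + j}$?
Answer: $\frac{590930187}{514577000} \approx 1.1484$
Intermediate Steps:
$U{\left(j \right)} = \frac{1}{2 j}$
$- \frac{7964}{-6935} + \frac{U{\left(35 \right)}}{12476 - 7176} = - \frac{7964}{-6935} + \frac{\frac{1}{2} \cdot \frac{1}{35}}{12476 - 7176} = \left(-7964\right) \left(- \frac{1}{6935}\right) + \frac{\frac{1}{2} \cdot \frac{1}{35}}{5300} = \frac{7964}{6935} + \frac{1}{70} \cdot \frac{1}{5300} = \frac{7964}{6935} + \frac{1}{371000} = \frac{590930187}{514577000}$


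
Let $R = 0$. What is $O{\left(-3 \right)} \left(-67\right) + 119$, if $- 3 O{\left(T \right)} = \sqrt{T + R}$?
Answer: $119 + \frac{67 i \sqrt{3}}{3} \approx 119.0 + 38.682 i$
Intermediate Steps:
$O{\left(T \right)} = - \frac{\sqrt{T}}{3}$ ($O{\left(T \right)} = - \frac{\sqrt{T + 0}}{3} = - \frac{\sqrt{T}}{3}$)
$O{\left(-3 \right)} \left(-67\right) + 119 = - \frac{\sqrt{-3}}{3} \left(-67\right) + 119 = - \frac{i \sqrt{3}}{3} \left(-67\right) + 119 = \frac{67 i \sqrt{3}}{3} + 119 = 119 + \frac{67 i \sqrt{3}}{3}$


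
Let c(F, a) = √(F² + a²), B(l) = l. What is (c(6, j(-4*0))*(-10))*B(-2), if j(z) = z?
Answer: 120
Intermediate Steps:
(c(6, j(-4*0))*(-10))*B(-2) = (√(6² + (-4*0)²)*(-10))*(-2) = (√(36 + 0²)*(-10))*(-2) = (√(36 + 0)*(-10))*(-2) = (√36*(-10))*(-2) = (6*(-10))*(-2) = -60*(-2) = 120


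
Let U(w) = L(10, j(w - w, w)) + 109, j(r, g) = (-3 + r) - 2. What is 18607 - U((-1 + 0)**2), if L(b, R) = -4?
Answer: 18502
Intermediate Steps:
j(r, g) = -5 + r
U(w) = 105 (U(w) = -4 + 109 = 105)
18607 - U((-1 + 0)**2) = 18607 - 1*105 = 18607 - 105 = 18502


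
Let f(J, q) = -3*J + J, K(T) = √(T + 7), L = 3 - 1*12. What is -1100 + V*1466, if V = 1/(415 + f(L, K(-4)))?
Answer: -474834/433 ≈ -1096.6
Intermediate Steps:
L = -9 (L = 3 - 12 = -9)
K(T) = √(7 + T)
f(J, q) = -2*J
V = 1/433 (V = 1/(415 - 2*(-9)) = 1/(415 + 18) = 1/433 ≈ 0.0023095)
-1100 + V*1466 = -1100 + (1/433)*1466 = -1100 + 1466/433 = -474834/433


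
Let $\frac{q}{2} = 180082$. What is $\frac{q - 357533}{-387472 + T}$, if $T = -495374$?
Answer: $- \frac{877}{294282} \approx -0.0029801$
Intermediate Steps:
$q = 360164$ ($q = 2 \cdot 180082 = 360164$)
$\frac{q - 357533}{-387472 + T} = \frac{360164 - 357533}{-387472 - 495374} = \frac{2631}{-882846} = 2631 \left(- \frac{1}{882846}\right) = - \frac{877}{294282}$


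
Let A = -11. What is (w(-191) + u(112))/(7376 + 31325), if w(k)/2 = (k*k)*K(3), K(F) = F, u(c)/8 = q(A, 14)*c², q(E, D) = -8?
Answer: -583930/38701 ≈ -15.088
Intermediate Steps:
u(c) = -64*c² (u(c) = 8*(-8*c²) = -64*c²)
w(k) = 6*k² (w(k) = 2*((k*k)*3) = 2*(k²*3) = 2*(3*k²) = 6*k²)
(w(-191) + u(112))/(7376 + 31325) = (6*(-191)² - 64*112²)/(7376 + 31325) = (6*36481 - 64*12544)/38701 = (218886 - 802816)*(1/38701) = -583930*1/38701 = -583930/38701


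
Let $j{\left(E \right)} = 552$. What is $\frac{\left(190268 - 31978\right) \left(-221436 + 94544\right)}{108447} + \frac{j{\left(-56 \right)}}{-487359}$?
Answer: $- \frac{362554208436032}{1957504499} \approx -1.8521 \cdot 10^{5}$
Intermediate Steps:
$\frac{\left(190268 - 31978\right) \left(-221436 + 94544\right)}{108447} + \frac{j{\left(-56 \right)}}{-487359} = \frac{\left(190268 - 31978\right) \left(-221436 + 94544\right)}{108447} + \frac{552}{-487359} = 158290 \left(-126892\right) \frac{1}{108447} + 552 \left(- \frac{1}{487359}\right) = \left(-20085734680\right) \frac{1}{108447} - \frac{184}{162453} = - \frac{20085734680}{108447} - \frac{184}{162453} = - \frac{362554208436032}{1957504499}$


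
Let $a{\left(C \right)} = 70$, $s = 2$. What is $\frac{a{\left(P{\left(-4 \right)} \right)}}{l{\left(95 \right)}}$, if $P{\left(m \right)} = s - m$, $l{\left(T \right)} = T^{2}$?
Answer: $\frac{14}{1805} \approx 0.0077562$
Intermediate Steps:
$P{\left(m \right)} = 2 - m$
$\frac{a{\left(P{\left(-4 \right)} \right)}}{l{\left(95 \right)}} = \frac{70}{95^{2}} = \frac{70}{9025} = 70 \cdot \frac{1}{9025} = \frac{14}{1805}$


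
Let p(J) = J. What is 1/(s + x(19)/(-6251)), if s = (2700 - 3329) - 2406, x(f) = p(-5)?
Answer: -6251/18971780 ≈ -0.00032949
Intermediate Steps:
x(f) = -5
s = -3035 (s = -629 - 2406 = -3035)
1/(s + x(19)/(-6251)) = 1/(-3035 - 5/(-6251)) = 1/(-3035 - 5*(-1/6251)) = 1/(-3035 + 5/6251) = 1/(-18971780/6251) = -6251/18971780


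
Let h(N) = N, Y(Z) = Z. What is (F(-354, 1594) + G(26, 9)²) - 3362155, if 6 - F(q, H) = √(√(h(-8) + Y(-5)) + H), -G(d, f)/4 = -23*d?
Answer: 2359515 - √(1594 + I*√13) ≈ 2.3595e+6 - 0.045154*I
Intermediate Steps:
G(d, f) = 92*d (G(d, f) = -(-92)*d = 92*d)
F(q, H) = 6 - √(H + I*√13) (F(q, H) = 6 - √(√(-8 - 5) + H) = 6 - √(√(-13) + H) = 6 - √(I*√13 + H) = 6 - √(H + I*√13))
(F(-354, 1594) + G(26, 9)²) - 3362155 = ((6 - √(1594 + I*√13)) + (92*26)²) - 3362155 = ((6 - √(1594 + I*√13)) + 2392²) - 3362155 = ((6 - √(1594 + I*√13)) + 5721664) - 3362155 = (5721670 - √(1594 + I*√13)) - 3362155 = 2359515 - √(1594 + I*√13)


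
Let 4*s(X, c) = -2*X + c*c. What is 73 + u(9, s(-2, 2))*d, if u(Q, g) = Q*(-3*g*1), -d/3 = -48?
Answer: -7703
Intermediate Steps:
d = 144 (d = -3*(-48) = 144)
s(X, c) = -X/2 + c**2/4 (s(X, c) = (-2*X + c*c)/4 = (-2*X + c**2)/4 = (c**2 - 2*X)/4 = -X/2 + c**2/4)
u(Q, g) = -3*Q*g (u(Q, g) = Q*(-3*g) = -3*Q*g)
73 + u(9, s(-2, 2))*d = 73 - 3*9*(-1/2*(-2) + (1/4)*2**2)*144 = 73 - 3*9*(1 + (1/4)*4)*144 = 73 - 3*9*(1 + 1)*144 = 73 - 3*9*2*144 = 73 - 54*144 = 73 - 7776 = -7703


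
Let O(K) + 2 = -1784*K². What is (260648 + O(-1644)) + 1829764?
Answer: -4819590614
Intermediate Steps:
O(K) = -2 - 1784*K²
(260648 + O(-1644)) + 1829764 = (260648 + (-2 - 1784*(-1644)²)) + 1829764 = (260648 + (-2 - 1784*2702736)) + 1829764 = (260648 + (-2 - 4821681024)) + 1829764 = (260648 - 4821681026) + 1829764 = -4821420378 + 1829764 = -4819590614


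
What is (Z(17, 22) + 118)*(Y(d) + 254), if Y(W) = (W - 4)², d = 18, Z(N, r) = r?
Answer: 63000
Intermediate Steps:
Y(W) = (-4 + W)²
(Z(17, 22) + 118)*(Y(d) + 254) = (22 + 118)*((-4 + 18)² + 254) = 140*(14² + 254) = 140*(196 + 254) = 140*450 = 63000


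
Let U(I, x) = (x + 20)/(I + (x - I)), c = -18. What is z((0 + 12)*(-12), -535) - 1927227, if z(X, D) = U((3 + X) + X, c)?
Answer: -17345044/9 ≈ -1.9272e+6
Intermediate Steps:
U(I, x) = (20 + x)/x
z(X, D) = -⅑ (z(X, D) = (20 - 18)/(-18) = -1/18*2 = -⅑)
z((0 + 12)*(-12), -535) - 1927227 = -⅑ - 1927227 = -17345044/9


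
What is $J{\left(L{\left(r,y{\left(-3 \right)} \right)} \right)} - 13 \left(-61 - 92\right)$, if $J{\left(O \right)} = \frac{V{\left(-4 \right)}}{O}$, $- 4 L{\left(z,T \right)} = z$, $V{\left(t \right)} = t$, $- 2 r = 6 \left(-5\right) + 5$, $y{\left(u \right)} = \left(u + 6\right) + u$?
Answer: $\frac{49757}{25} \approx 1990.3$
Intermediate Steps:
$y{\left(u \right)} = 6 + 2 u$ ($y{\left(u \right)} = \left(6 + u\right) + u = 6 + 2 u$)
$r = \frac{25}{2}$ ($r = - \frac{6 \left(-5\right) + 5}{2} = - \frac{-30 + 5}{2} = \left(- \frac{1}{2}\right) \left(-25\right) = \frac{25}{2} \approx 12.5$)
$L{\left(z,T \right)} = - \frac{z}{4}$
$J{\left(O \right)} = - \frac{4}{O}$
$J{\left(L{\left(r,y{\left(-3 \right)} \right)} \right)} - 13 \left(-61 - 92\right) = - \frac{4}{\left(- \frac{1}{4}\right) \frac{25}{2}} - 13 \left(-61 - 92\right) = - \frac{4}{- \frac{25}{8}} - -1989 = \left(-4\right) \left(- \frac{8}{25}\right) + 1989 = \frac{32}{25} + 1989 = \frac{49757}{25}$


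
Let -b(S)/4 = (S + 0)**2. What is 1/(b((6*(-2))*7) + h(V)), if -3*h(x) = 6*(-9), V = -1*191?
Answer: -1/28206 ≈ -3.5453e-5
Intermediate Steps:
b(S) = -4*S**2 (b(S) = -4*(S + 0)**2 = -4*S**2)
V = -191
h(x) = 18 (h(x) = -2*(-9) = -1/3*(-54) = 18)
1/(b((6*(-2))*7) + h(V)) = 1/(-4*((6*(-2))*7)**2 + 18) = 1/(-4*(-12*7)**2 + 18) = 1/(-4*(-84)**2 + 18) = 1/(-4*7056 + 18) = 1/(-28224 + 18) = 1/(-28206) = -1/28206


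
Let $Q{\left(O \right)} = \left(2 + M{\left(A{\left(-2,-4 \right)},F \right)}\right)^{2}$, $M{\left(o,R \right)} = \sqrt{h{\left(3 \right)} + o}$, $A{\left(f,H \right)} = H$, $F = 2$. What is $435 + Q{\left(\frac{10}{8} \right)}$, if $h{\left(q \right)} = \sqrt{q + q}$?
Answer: $435 + \left(2 + i \sqrt{4 - \sqrt{6}}\right)^{2} \approx 437.45 + 4.9808 i$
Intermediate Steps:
$h{\left(q \right)} = \sqrt{2} \sqrt{q}$ ($h{\left(q \right)} = \sqrt{2 q} = \sqrt{2} \sqrt{q}$)
$M{\left(o,R \right)} = \sqrt{o + \sqrt{6}}$ ($M{\left(o,R \right)} = \sqrt{\sqrt{2} \sqrt{3} + o} = \sqrt{\sqrt{6} + o} = \sqrt{o + \sqrt{6}}$)
$Q{\left(O \right)} = \left(2 + \sqrt{-4 + \sqrt{6}}\right)^{2}$
$435 + Q{\left(\frac{10}{8} \right)} = 435 + \left(2 + i \sqrt{4 - \sqrt{6}}\right)^{2}$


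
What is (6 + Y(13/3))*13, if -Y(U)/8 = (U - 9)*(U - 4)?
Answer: 2158/9 ≈ 239.78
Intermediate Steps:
Y(U) = -8*(-9 + U)*(-4 + U) (Y(U) = -8*(U - 9)*(U - 4) = -8*(-9 + U)*(-4 + U))
(6 + Y(13/3))*13 = (6 + (-288 - 8*(13/3)² + 104*(13/3)))*13 = (6 + (-288 - 8*169/9 + 1352/3))*13 = (6 + (-288 - 1352/9 + 1352/3))*13 = (6 + 112/9)*13 = (166/9)*13 = 2158/9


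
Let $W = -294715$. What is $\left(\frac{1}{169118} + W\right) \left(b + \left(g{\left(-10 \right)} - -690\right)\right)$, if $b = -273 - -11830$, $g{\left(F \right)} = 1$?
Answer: $- \frac{305230028023756}{84559} \approx -3.6097 \cdot 10^{9}$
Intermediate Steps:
$b = 11557$ ($b = -273 + 11830 = 11557$)
$\left(\frac{1}{169118} + W\right) \left(b + \left(g{\left(-10 \right)} - -690\right)\right) = \left(\frac{1}{169118} - 294715\right) \left(11557 + \left(1 - -690\right)\right) = \left(\frac{1}{169118} - 294715\right) \left(11557 + \left(1 + 690\right)\right) = - \frac{49841611369 \left(11557 + 691\right)}{169118} = \left(- \frac{49841611369}{169118}\right) 12248 = - \frac{305230028023756}{84559}$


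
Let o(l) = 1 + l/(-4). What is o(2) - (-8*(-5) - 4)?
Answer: -71/2 ≈ -35.500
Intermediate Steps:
o(l) = 1 - l/4 (o(l) = 1 + l*(-1/4) = 1 - l/4)
o(2) - (-8*(-5) - 4) = (1 - 1/4*2) - (-8*(-5) - 4) = (1 - 1/2) - (40 - 4) = 1/2 - 1*36 = 1/2 - 36 = -71/2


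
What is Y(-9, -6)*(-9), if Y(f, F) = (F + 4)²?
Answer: -36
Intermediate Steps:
Y(f, F) = (4 + F)²
Y(-9, -6)*(-9) = (4 - 6)²*(-9) = (-2)²*(-9) = 4*(-9) = -36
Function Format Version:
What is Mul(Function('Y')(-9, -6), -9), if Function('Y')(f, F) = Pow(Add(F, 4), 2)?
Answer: -36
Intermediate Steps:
Function('Y')(f, F) = Pow(Add(4, F), 2)
Mul(Function('Y')(-9, -6), -9) = Mul(Pow(Add(4, -6), 2), -9) = Mul(Pow(-2, 2), -9) = Mul(4, -9) = -36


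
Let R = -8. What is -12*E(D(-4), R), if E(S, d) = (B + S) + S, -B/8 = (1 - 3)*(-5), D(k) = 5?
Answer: 840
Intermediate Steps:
B = -80 (B = -8*(1 - 3)*(-5) = -(-16)*(-5) = -8*10 = -80)
E(S, d) = -80 + 2*S (E(S, d) = (-80 + S) + S = -80 + 2*S)
-12*E(D(-4), R) = -12*(-80 + 2*5) = -12*(-80 + 10) = -12*(-70) = 840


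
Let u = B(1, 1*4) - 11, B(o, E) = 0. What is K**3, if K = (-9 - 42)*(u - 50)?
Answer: 30109256631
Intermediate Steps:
u = -11 (u = 0 - 11 = -11)
K = 3111 (K = (-9 - 42)*(-11 - 50) = -51*(-61) = 3111)
K**3 = 3111**3 = 30109256631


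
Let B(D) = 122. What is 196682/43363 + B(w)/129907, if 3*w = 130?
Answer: 25555658860/5633157241 ≈ 4.5367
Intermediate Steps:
w = 130/3 (w = (⅓)*130 = 130/3 ≈ 43.333)
196682/43363 + B(w)/129907 = 196682/43363 + 122/129907 = 25555658860/5633157241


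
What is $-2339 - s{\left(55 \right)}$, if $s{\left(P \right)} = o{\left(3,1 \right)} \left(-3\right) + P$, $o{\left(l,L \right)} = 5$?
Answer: $-2379$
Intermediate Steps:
$s{\left(P \right)} = -15 + P$ ($s{\left(P \right)} = 5 \left(-3\right) + P = -15 + P$)
$-2339 - s{\left(55 \right)} = -2339 - \left(-15 + 55\right) = -2339 - 40 = -2379$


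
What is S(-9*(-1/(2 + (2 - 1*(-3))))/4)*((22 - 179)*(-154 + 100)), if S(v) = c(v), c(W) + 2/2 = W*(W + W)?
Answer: -1318329/196 ≈ -6726.2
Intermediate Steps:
c(W) = -1 + 2*W² (c(W) = -1 + W*(W + W) = -1 + W*(2*W) = -1 + 2*W²)
S(v) = -1 + 2*v²
S(-9*(-1/(2 + (2 - 1*(-3))))/4)*((22 - 179)*(-154 + 100)) = (-1 + 2*(-9*(-1/(2 + (2 - 1*(-3))))/4)²)*((22 - 179)*(-154 + 100)) = (-1 + 2*(-9*(-1/(2 + (2 + 3)))*(¼))²)*(-157*(-54)) = (-1 + 2*(-9*(-1/(2 + 5))*(¼))²)*8478 = (-1 + 2*(-9/((-1*7))*(¼))²)*8478 = (-1 + 2*(-9/(-7)*(¼))²)*8478 = (-1 + 2*(-9*(-⅐)*(¼))²)*8478 = (-1 + 2*((9/7)*(¼))²)*8478 = (-1 + 2*(9/28)²)*8478 = (-1 + 2*(81/784))*8478 = (-1 + 81/392)*8478 = -311/392*8478 = -1318329/196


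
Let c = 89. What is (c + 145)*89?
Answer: 20826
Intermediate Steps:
(c + 145)*89 = (89 + 145)*89 = 234*89 = 20826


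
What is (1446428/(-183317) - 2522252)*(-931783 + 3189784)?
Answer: -1044038959005612312/183317 ≈ -5.6953e+12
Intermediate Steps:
(1446428/(-183317) - 2522252)*(-931783 + 3189784) = (1446428*(-1/183317) - 2522252)*2258001 = (-1446428/183317 - 2522252)*2258001 = -462373116312/183317*2258001 = -1044038959005612312/183317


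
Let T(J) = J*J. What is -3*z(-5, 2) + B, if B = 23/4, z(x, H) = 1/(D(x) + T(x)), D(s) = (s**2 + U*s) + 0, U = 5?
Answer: 563/100 ≈ 5.6300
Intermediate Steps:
T(J) = J**2
D(s) = s**2 + 5*s (D(s) = (s**2 + 5*s) + 0 = s**2 + 5*s)
z(x, H) = 1/(x**2 + x*(5 + x)) (z(x, H) = 1/(x*(5 + x) + x**2) = 1/(x**2 + x*(5 + x)))
B = 23/4 (B = 23*(1/4) = 23/4 ≈ 5.7500)
-3*z(-5, 2) + B = -3/((-5)*(5 + 2*(-5))) + 23/4 = -(-3)/(5*(5 - 10)) + 23/4 = -(-3)/(5*(-5)) + 23/4 = -(-3)*(-1)/(5*5) + 23/4 = -3*1/25 + 23/4 = -3/25 + 23/4 = 563/100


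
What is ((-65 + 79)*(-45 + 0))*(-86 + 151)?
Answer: -40950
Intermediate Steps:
((-65 + 79)*(-45 + 0))*(-86 + 151) = (14*(-45))*65 = -630*65 = -40950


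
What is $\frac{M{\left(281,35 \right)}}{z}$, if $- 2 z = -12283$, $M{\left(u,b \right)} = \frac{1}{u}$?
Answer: $\frac{2}{3451523} \approx 5.7945 \cdot 10^{-7}$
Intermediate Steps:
$z = \frac{12283}{2}$ ($z = \left(- \frac{1}{2}\right) \left(-12283\right) = \frac{12283}{2} \approx 6141.5$)
$\frac{M{\left(281,35 \right)}}{z} = \frac{1}{281 \cdot \frac{12283}{2}} = \frac{1}{281} \cdot \frac{2}{12283} = \frac{2}{3451523}$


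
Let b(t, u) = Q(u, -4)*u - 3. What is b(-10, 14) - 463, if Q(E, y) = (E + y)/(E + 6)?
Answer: -459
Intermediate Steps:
Q(E, y) = (E + y)/(6 + E)
b(t, u) = -3 + u*(-4 + u)/(6 + u) (b(t, u) = ((u - 4)/(6 + u))*u - 3 = ((-4 + u)/(6 + u))*u - 3 = u*(-4 + u)/(6 + u) - 3 = -3 + u*(-4 + u)/(6 + u))
b(-10, 14) - 463 = (-18 + 14**2 - 7*14)/(6 + 14) - 463 = (-18 + 196 - 98)/20 - 463 = (1/20)*80 - 463 = 4 - 463 = -459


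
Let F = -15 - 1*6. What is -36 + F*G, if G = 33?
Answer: -729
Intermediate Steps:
F = -21 (F = -15 - 6 = -21)
-36 + F*G = -36 - 21*33 = -36 - 693 = -729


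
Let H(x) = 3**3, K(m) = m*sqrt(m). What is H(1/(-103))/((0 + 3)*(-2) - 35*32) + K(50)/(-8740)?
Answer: -27/1126 - 25*sqrt(2)/874 ≈ -0.064431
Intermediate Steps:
K(m) = m**(3/2)
H(x) = 27
H(1/(-103))/((0 + 3)*(-2) - 35*32) + K(50)/(-8740) = 27/((0 + 3)*(-2) - 35*32) + 50**(3/2)/(-8740) = 27/(3*(-2) - 1120) + (250*sqrt(2))*(-1/8740) = 27/(-6 - 1120) - 25*sqrt(2)/874 = 27/(-1126) - 25*sqrt(2)/874 = 27*(-1/1126) - 25*sqrt(2)/874 = -27/1126 - 25*sqrt(2)/874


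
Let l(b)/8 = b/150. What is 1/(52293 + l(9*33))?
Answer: 25/1307721 ≈ 1.9117e-5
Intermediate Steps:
l(b) = 4*b/75 (l(b) = 8*(b/150) = 4*b/75)
1/(52293 + l(9*33)) = 1/(52293 + 4*(9*33)/75) = 1/(52293 + (4/75)*297) = 1/(52293 + 396/25) = 1/(1307721/25) = 25/1307721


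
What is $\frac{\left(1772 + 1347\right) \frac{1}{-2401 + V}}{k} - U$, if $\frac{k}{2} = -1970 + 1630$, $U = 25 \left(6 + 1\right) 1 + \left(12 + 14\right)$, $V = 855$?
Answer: $- \frac{211304161}{1051280} \approx -201.0$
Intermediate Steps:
$U = 201$ ($U = 25 \cdot 7 \cdot 1 + 26 = 25 \cdot 7 + 26 = 175 + 26 = 201$)
$k = -680$ ($k = 2 \left(-1970 + 1630\right) = 2 \left(-340\right) = -680$)
$\frac{\left(1772 + 1347\right) \frac{1}{-2401 + V}}{k} - U = \frac{\left(1772 + 1347\right) \frac{1}{-2401 + 855}}{-680} - 201 = \frac{3119}{-1546} \left(- \frac{1}{680}\right) - 201 = 3119 \left(- \frac{1}{1546}\right) \left(- \frac{1}{680}\right) - 201 = \left(- \frac{3119}{1546}\right) \left(- \frac{1}{680}\right) - 201 = \frac{3119}{1051280} - 201 = - \frac{211304161}{1051280}$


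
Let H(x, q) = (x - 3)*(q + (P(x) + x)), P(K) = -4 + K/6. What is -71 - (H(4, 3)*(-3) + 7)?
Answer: -67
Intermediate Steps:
P(K) = -4 + K/6 (P(K) = -4 + K*(1/6) = -4 + K/6)
H(x, q) = (-3 + x)*(-4 + q + 7*x/6) (H(x, q) = (x - 3)*(q + ((-4 + x/6) + x)) = (-3 + x)*(q + (-4 + 7*x/6)) = (-3 + x)*(-4 + q + 7*x/6))
-71 - (H(4, 3)*(-3) + 7) = -71 - ((12 - 3*3 - 15/2*4 + (7/6)*4**2 + 3*4)*(-3) + 7) = -71 - ((12 - 9 - 30 + (7/6)*16 + 12)*(-3) + 7) = -71 - ((12 - 9 - 30 + 56/3 + 12)*(-3) + 7) = -71 - ((11/3)*(-3) + 7) = -71 - (-11 + 7) = -71 - 1*(-4) = -71 + 4 = -67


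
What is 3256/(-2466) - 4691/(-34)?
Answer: 5728651/41922 ≈ 136.65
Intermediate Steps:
3256/(-2466) - 4691/(-34) = 3256*(-1/2466) - 4691*(-1/34) = -1628/1233 + 4691/34 = 5728651/41922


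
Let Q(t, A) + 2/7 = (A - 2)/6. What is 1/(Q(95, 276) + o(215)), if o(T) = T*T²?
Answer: 21/208706828 ≈ 1.0062e-7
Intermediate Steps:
Q(t, A) = -13/21 + A/6 (Q(t, A) = -2/7 + (A - 2)/6 = -2/7 + (-2 + A)*(⅙) = -2/7 + (-⅓ + A/6) = -13/21 + A/6)
o(T) = T³
1/(Q(95, 276) + o(215)) = 1/((-13/21 + (⅙)*276) + 215³) = 1/((-13/21 + 46) + 9938375) = 1/(953/21 + 9938375) = 1/(208706828/21) = 21/208706828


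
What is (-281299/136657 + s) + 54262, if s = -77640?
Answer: -3195048645/136657 ≈ -23380.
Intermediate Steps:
(-281299/136657 + s) + 54262 = (-281299/136657 - 77640) + 54262 = -10610330779/136657 + 54262 = -3195048645/136657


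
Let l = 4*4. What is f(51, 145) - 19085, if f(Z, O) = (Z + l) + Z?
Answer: -18967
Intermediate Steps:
l = 16
f(Z, O) = 16 + 2*Z (f(Z, O) = (Z + 16) + Z = (16 + Z) + Z = 16 + 2*Z)
f(51, 145) - 19085 = (16 + 2*51) - 19085 = (16 + 102) - 19085 = 118 - 19085 = -18967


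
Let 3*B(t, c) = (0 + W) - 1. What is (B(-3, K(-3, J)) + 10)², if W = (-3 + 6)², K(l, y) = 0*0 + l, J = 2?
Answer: 1444/9 ≈ 160.44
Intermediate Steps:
K(l, y) = l (K(l, y) = 0 + l = l)
W = 9 (W = 3² = 9)
B(t, c) = 8/3 (B(t, c) = ((0 + 9) - 1)/3 = (9 - 1)/3 = (⅓)*8 = 8/3)
(B(-3, K(-3, J)) + 10)² = (8/3 + 10)² = (38/3)² = 1444/9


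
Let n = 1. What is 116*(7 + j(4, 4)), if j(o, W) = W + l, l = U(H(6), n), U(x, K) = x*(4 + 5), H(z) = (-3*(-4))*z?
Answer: 76444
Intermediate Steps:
H(z) = 12*z
U(x, K) = 9*x (U(x, K) = x*9 = 9*x)
l = 648 (l = 9*(12*6) = 9*72 = 648)
j(o, W) = 648 + W (j(o, W) = W + 648 = 648 + W)
116*(7 + j(4, 4)) = 116*(7 + (648 + 4)) = 116*(7 + 652) = 116*659 = 76444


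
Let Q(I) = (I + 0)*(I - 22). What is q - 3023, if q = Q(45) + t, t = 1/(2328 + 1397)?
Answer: -7405299/3725 ≈ -1988.0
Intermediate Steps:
Q(I) = I*(-22 + I)
t = 1/3725 ≈ 0.00026846
q = 3855376/3725 (q = 45*(-22 + 45) + 1/3725 = 45*23 + 1/3725 = 1035 + 1/3725 = 3855376/3725 ≈ 1035.0)
q - 3023 = 3855376/3725 - 3023 = -7405299/3725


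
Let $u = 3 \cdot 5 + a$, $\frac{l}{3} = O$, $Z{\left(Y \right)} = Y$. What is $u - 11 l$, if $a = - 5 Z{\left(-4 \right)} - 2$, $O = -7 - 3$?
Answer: $363$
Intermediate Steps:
$O = -10$
$l = -30$ ($l = 3 \left(-10\right) = -30$)
$a = 18$ ($a = \left(-5\right) \left(-4\right) - 2 = 20 - 2 = 18$)
$u = 33$ ($u = 3 \cdot 5 + 18 = 15 + 18 = 33$)
$u - 11 l = 33 - -330 = 33 + 330 = 363$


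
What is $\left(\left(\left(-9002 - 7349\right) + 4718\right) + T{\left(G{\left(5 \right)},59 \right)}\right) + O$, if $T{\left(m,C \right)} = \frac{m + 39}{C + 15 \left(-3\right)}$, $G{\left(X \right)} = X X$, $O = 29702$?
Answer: $\frac{126515}{7} \approx 18074.0$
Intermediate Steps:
$G{\left(X \right)} = X^{2}$
$T{\left(m,C \right)} = \frac{39 + m}{-45 + C}$ ($T{\left(m,C \right)} = \frac{39 + m}{C - 45} = \frac{39 + m}{-45 + C}$)
$\left(\left(\left(-9002 - 7349\right) + 4718\right) + T{\left(G{\left(5 \right)},59 \right)}\right) + O = \left(\left(\left(-9002 - 7349\right) + 4718\right) + \frac{39 + 5^{2}}{-45 + 59}\right) + 29702 = \left(\left(-16351 + 4718\right) + \frac{39 + 25}{14}\right) + 29702 = \left(-11633 + \frac{1}{14} \cdot 64\right) + 29702 = \left(-11633 + \frac{32}{7}\right) + 29702 = - \frac{81399}{7} + 29702 = \frac{126515}{7}$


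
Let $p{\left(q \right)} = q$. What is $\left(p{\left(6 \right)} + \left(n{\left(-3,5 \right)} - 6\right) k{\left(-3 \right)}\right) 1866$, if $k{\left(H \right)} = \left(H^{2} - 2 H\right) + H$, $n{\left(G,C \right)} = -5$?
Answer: $-235116$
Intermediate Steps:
$k{\left(H \right)} = H^{2} - H$
$\left(p{\left(6 \right)} + \left(n{\left(-3,5 \right)} - 6\right) k{\left(-3 \right)}\right) 1866 = \left(6 + \left(-5 - 6\right) \left(- 3 \left(-1 - 3\right)\right)\right) 1866 = \left(6 + \left(-5 - 6\right) \left(\left(-3\right) \left(-4\right)\right)\right) 1866 = \left(6 - 132\right) 1866 = \left(-126\right) 1866 = -235116$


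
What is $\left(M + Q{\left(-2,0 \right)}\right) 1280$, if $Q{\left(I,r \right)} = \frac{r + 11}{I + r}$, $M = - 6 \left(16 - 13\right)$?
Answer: $-30080$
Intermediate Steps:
$M = -18$ ($M = \left(-6\right) 3 = -18$)
$Q{\left(I,r \right)} = \frac{11 + r}{I + r}$
$\left(M + Q{\left(-2,0 \right)}\right) 1280 = \left(-18 + \frac{11 + 0}{-2 + 0}\right) 1280 = \left(-18 + \frac{1}{-2} \cdot 11\right) 1280 = \left(-18 - \frac{11}{2}\right) 1280 = \left(- \frac{47}{2}\right) 1280 = -30080$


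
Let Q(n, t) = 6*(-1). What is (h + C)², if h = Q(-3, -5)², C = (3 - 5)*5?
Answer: 676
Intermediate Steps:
Q(n, t) = -6
C = -10 (C = -2*5 = -10)
h = 36 (h = (-6)² = 36)
(h + C)² = (36 - 10)² = 26² = 676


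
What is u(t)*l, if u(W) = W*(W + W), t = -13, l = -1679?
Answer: -567502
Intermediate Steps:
u(W) = 2*W² (u(W) = W*(2*W) = 2*W²)
u(t)*l = (2*(-13)²)*(-1679) = (2*169)*(-1679) = 338*(-1679) = -567502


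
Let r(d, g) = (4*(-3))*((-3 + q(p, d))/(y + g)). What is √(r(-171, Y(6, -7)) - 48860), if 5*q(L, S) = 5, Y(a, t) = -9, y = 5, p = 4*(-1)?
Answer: I*√48866 ≈ 221.06*I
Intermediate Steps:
p = -4
q(L, S) = 1 (q(L, S) = (⅕)*5 = 1)
r(d, g) = 24/(5 + g) (r(d, g) = (4*(-3))*((-3 + 1)/(5 + g)) = -(-24)/(5 + g) = 24/(5 + g))
√(r(-171, Y(6, -7)) - 48860) = √(24/(5 - 9) - 48860) = √(24/(-4) - 48860) = √(24*(-¼) - 48860) = √(-6 - 48860) = √(-48866) = I*√48866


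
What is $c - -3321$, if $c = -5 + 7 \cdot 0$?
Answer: $3316$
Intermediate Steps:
$c = -5$ ($c = -5 + 0 = -5$)
$c - -3321 = -5 - -3321 = -5 + 3321 = 3316$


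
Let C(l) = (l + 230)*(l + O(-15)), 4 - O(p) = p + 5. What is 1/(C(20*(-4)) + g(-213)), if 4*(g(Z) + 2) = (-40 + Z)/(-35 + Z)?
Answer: -992/9822531 ≈ -0.00010099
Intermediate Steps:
O(p) = -1 - p (O(p) = 4 - (p + 5) = 4 - (5 + p) = 4 + (-5 - p) = -1 - p)
C(l) = (14 + l)*(230 + l) (C(l) = (l + 230)*(l + (-1 - 1*(-15))) = (230 + l)*(l + (-1 + 15)) = (230 + l)*(l + 14) = (230 + l)*(14 + l) = (14 + l)*(230 + l))
g(Z) = -2 + (-40 + Z)/(4*(-35 + Z)) (g(Z) = -2 + ((-40 + Z)/(-35 + Z))/4 = -2 + (-40 + Z)/(4*(-35 + Z)))
1/(C(20*(-4)) + g(-213)) = 1/((3220 + (20*(-4))**2 + 244*(20*(-4))) + (240 - 7*(-213))/(4*(-35 - 213))) = 1/((3220 + (-80)**2 + 244*(-80)) + (1/4)*(240 + 1491)/(-248)) = 1/((3220 + 6400 - 19520) + (1/4)*(-1/248)*1731) = 1/(-9900 - 1731/992) = 1/(-9822531/992) = -992/9822531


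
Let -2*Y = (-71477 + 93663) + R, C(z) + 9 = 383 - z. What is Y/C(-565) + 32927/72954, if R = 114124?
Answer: -1647087139/22834602 ≈ -72.131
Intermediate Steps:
C(z) = 374 - z (C(z) = -9 + (383 - z) = 374 - z)
Y = -68155 (Y = -((-71477 + 93663) + 114124)/2 = -(22186 + 114124)/2 = -½*136310 = -68155)
Y/C(-565) + 32927/72954 = -68155/(374 - 1*(-565)) + 32927/72954 = -68155/(374 + 565) + 32927*(1/72954) = -68155/939 + 32927/72954 = -1647087139/22834602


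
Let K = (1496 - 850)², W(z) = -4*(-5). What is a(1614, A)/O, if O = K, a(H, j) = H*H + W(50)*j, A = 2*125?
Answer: 652499/104329 ≈ 6.2542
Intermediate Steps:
W(z) = 20
A = 250
a(H, j) = H² + 20*j (a(H, j) = H*H + 20*j = H² + 20*j)
K = 417316 (K = 646² = 417316)
O = 417316
a(1614, A)/O = (1614² + 20*250)/417316 = (2604996 + 5000)*(1/417316) = 2609996*(1/417316) = 652499/104329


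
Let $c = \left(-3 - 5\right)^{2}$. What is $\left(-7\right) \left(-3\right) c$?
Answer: $1344$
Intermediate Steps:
$c = 64$ ($c = \left(-8\right)^{2} = 64$)
$\left(-7\right) \left(-3\right) c = \left(-7\right) \left(-3\right) 64 = 21 \cdot 64 = 1344$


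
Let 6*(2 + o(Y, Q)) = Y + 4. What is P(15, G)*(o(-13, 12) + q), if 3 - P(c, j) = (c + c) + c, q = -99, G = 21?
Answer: 4305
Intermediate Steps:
o(Y, Q) = -4/3 + Y/6 (o(Y, Q) = -2 + (Y + 4)/6 = -2 + (4 + Y)/6 = -2 + (⅔ + Y/6) = -4/3 + Y/6)
P(c, j) = 3 - 3*c (P(c, j) = 3 - ((c + c) + c) = 3 - (2*c + c) = 3 - 3*c)
P(15, G)*(o(-13, 12) + q) = (3 - 3*15)*((-4/3 + (⅙)*(-13)) - 99) = (3 - 45)*((-4/3 - 13/6) - 99) = -42*(-7/2 - 99) = -42*(-205/2) = 4305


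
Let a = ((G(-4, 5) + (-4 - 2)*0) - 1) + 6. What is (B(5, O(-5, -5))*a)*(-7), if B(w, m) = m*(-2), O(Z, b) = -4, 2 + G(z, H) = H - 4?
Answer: -224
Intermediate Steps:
G(z, H) = -6 + H (G(z, H) = -2 + (H - 4) = -2 + (-4 + H) = -6 + H)
B(w, m) = -2*m
a = 4 (a = (((-6 + 5) + (-4 - 2)*0) - 1) + 6 = ((-1 - 6*0) - 1) + 6 = ((-1 + 0) - 1) + 6 = (-1 - 1) + 6 = -2 + 6 = 4)
(B(5, O(-5, -5))*a)*(-7) = (-2*(-4)*4)*(-7) = (8*4)*(-7) = 32*(-7) = -224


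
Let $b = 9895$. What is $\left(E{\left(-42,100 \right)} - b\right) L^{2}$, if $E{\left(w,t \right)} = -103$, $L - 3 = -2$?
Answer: $-9998$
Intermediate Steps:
$L = 1$ ($L = 3 - 2 = 1$)
$\left(E{\left(-42,100 \right)} - b\right) L^{2} = \left(-103 - 9895\right) 1^{2} = \left(-103 - 9895\right) 1 = \left(-9998\right) 1 = -9998$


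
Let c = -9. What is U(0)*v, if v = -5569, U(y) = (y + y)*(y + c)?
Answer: 0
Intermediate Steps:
U(y) = 2*y*(-9 + y) (U(y) = (y + y)*(y - 9) = (2*y)*(-9 + y) = 2*y*(-9 + y))
U(0)*v = (2*0*(-9 + 0))*(-5569) = (2*0*(-9))*(-5569) = 0*(-5569) = 0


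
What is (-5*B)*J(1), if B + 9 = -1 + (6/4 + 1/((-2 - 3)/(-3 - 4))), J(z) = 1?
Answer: 71/2 ≈ 35.500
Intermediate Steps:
B = -71/10 (B = -9 + (-1 + (6/4 + 1/((-2 - 3)/(-3 - 4)))) = -9 + (-1 + (6*(1/4) + 1/(-5/(-7)))) = -9 + (-1 + (3/2 + 1/(-5*(-1/7)))) = -9 + (-1 + (3/2 + 1/(5/7))) = -9 + (-1 + (3/2 + 1*(7/5))) = -9 + (-1 + (3/2 + 7/5)) = -9 + (-1 + 29/10) = -9 + 19/10 = -71/10 ≈ -7.1000)
(-5*B)*J(1) = -5*(-71/10)*1 = (71/2)*1 = 71/2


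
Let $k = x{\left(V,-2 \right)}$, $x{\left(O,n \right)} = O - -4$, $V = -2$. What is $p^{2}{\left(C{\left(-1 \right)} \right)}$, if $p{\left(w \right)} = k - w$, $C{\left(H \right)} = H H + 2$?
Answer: $1$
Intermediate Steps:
$x{\left(O,n \right)} = 4 + O$ ($x{\left(O,n \right)} = O + 4 = 4 + O$)
$k = 2$ ($k = 4 - 2 = 2$)
$C{\left(H \right)} = 2 + H^{2}$ ($C{\left(H \right)} = H^{2} + 2 = 2 + H^{2}$)
$p{\left(w \right)} = 2 - w$
$p^{2}{\left(C{\left(-1 \right)} \right)} = \left(2 - \left(2 + \left(-1\right)^{2}\right)\right)^{2} = \left(2 - \left(2 + 1\right)\right)^{2} = \left(2 - 3\right)^{2} = \left(-1\right)^{2} = 1$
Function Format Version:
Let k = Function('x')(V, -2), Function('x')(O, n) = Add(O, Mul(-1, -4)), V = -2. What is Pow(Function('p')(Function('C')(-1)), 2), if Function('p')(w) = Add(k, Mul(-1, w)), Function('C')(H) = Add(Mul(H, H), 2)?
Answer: 1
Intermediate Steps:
Function('x')(O, n) = Add(4, O) (Function('x')(O, n) = Add(O, 4) = Add(4, O))
k = 2 (k = Add(4, -2) = 2)
Function('C')(H) = Add(2, Pow(H, 2)) (Function('C')(H) = Add(Pow(H, 2), 2) = Add(2, Pow(H, 2)))
Function('p')(w) = Add(2, Mul(-1, w))
Pow(Function('p')(Function('C')(-1)), 2) = Pow(Add(2, Mul(-1, Add(2, Pow(-1, 2)))), 2) = Pow(Add(2, Mul(-1, Add(2, 1))), 2) = Pow(Add(2, Mul(-1, 3)), 2) = Pow(Add(2, -3), 2) = Pow(-1, 2) = 1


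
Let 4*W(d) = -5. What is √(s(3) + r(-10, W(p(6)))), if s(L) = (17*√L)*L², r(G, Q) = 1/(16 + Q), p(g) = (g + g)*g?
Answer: √(236 + 532593*√3)/59 ≈ 16.281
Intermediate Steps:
p(g) = 2*g² (p(g) = (2*g)*g = 2*g²)
W(d) = -5/4 (W(d) = (¼)*(-5) = -5/4)
s(L) = 17*L^(5/2)
√(s(3) + r(-10, W(p(6)))) = √(17*3^(5/2) + 1/(16 - 5/4)) = √(17*(9*√3) + 1/(59/4)) = √(153*√3 + 4/59) = √(4/59 + 153*√3)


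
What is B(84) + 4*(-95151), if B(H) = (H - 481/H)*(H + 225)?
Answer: -9979687/28 ≈ -3.5642e+5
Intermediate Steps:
B(H) = (225 + H)*(H - 481/H) (B(H) = (H - 481/H)*(225 + H) = (225 + H)*(H - 481/H))
B(84) + 4*(-95151) = (-481 + 84² - 108225/84 + 225*84) + 4*(-95151) = (-481 + 7056 - 108225*1/84 + 18900) - 380604 = (-481 + 7056 - 36075/28 + 18900) - 380604 = 677225/28 - 380604 = -9979687/28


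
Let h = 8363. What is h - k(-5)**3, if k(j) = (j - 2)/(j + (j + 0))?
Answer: 8362657/1000 ≈ 8362.7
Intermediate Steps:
k(j) = (-2 + j)/(2*j) (k(j) = (-2 + j)/(j + j) = (-2 + j)/((2*j)) = (-2 + j)*(1/(2*j)) = (-2 + j)/(2*j))
h - k(-5)**3 = 8363 - ((1/2)*(-2 - 5)/(-5))**3 = 8363 - ((1/2)*(-1/5)*(-7))**3 = 8363 - (7/10)**3 = 8363 - 1*343/1000 = 8363 - 343/1000 = 8362657/1000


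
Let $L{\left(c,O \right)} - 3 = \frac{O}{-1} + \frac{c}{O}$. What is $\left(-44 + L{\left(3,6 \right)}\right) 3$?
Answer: $- \frac{279}{2} \approx -139.5$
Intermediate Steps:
$L{\left(c,O \right)} = 3 - O + \frac{c}{O}$ ($L{\left(c,O \right)} = 3 + \left(\frac{O}{-1} + \frac{c}{O}\right) = 3 + \left(O \left(-1\right) + \frac{c}{O}\right) = 3 - \left(O - \frac{c}{O}\right) = 3 - O + \frac{c}{O}$)
$\left(-44 + L{\left(3,6 \right)}\right) 3 = \left(-44 + \left(3 - 6 + \frac{3}{6}\right)\right) 3 = \left(-44 + \left(3 - 6 + 3 \cdot \frac{1}{6}\right)\right) 3 = \left(-44 + \left(3 - 6 + \frac{1}{2}\right)\right) 3 = \left(-44 - \frac{5}{2}\right) 3 = \left(- \frac{93}{2}\right) 3 = - \frac{279}{2}$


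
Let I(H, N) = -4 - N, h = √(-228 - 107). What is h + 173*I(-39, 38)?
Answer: -7266 + I*√335 ≈ -7266.0 + 18.303*I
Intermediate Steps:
h = I*√335 (h = √(-335) = I*√335 ≈ 18.303*I)
h + 173*I(-39, 38) = I*√335 + 173*(-4 - 1*38) = I*√335 + 173*(-4 - 38) = I*√335 + 173*(-42) = I*√335 - 7266 = -7266 + I*√335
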